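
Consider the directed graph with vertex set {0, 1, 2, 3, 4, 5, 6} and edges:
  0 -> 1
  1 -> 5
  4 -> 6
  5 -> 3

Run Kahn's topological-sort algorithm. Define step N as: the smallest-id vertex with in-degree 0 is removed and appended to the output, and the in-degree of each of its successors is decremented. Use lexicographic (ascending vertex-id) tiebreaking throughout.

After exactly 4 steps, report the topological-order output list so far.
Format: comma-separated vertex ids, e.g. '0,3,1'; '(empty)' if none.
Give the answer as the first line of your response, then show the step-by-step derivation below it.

0,1,2,4

step 1: output 0; order=[0]; indeg=(0,0,0,1,0,1,1)
step 2: output 1; order=[0,1]; indeg=(0,0,0,1,0,0,1)
step 3: output 2; order=[0,1,2]; indeg=(0,0,0,1,0,0,1)
step 4: output 4; order=[0,1,2,4]; indeg=(0,0,0,1,0,0,0)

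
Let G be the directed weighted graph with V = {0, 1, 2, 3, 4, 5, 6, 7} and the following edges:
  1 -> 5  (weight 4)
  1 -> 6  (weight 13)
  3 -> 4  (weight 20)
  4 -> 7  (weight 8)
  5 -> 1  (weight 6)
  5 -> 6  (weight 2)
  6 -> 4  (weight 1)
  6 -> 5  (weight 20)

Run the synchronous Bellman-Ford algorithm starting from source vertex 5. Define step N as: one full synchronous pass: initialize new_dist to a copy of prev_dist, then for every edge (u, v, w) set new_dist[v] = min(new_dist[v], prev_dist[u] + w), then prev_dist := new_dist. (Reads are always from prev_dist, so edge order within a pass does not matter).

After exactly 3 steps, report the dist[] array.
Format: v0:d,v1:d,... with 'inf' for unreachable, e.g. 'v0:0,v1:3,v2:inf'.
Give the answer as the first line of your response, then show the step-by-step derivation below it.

v0:inf,v1:6,v2:inf,v3:inf,v4:3,v5:0,v6:2,v7:11

step 1: dist = v0:inf,v1:6,v2:inf,v3:inf,v4:inf,v5:0,v6:2,v7:inf
step 2: dist = v0:inf,v1:6,v2:inf,v3:inf,v4:3,v5:0,v6:2,v7:inf
step 3: dist = v0:inf,v1:6,v2:inf,v3:inf,v4:3,v5:0,v6:2,v7:11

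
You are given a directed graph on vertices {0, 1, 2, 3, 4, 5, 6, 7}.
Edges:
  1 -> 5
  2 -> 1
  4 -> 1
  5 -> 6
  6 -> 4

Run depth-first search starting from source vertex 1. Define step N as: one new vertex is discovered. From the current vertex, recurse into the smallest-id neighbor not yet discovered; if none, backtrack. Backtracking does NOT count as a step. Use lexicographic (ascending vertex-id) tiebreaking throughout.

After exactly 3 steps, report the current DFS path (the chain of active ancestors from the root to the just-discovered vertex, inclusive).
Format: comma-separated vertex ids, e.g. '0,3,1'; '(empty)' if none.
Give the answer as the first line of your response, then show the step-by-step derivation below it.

1,5,6

step 1: discover 1; path=1; order=1
step 2: discover 5; path=1>5; order=1,5
step 3: discover 6; path=1>5>6; order=1,5,6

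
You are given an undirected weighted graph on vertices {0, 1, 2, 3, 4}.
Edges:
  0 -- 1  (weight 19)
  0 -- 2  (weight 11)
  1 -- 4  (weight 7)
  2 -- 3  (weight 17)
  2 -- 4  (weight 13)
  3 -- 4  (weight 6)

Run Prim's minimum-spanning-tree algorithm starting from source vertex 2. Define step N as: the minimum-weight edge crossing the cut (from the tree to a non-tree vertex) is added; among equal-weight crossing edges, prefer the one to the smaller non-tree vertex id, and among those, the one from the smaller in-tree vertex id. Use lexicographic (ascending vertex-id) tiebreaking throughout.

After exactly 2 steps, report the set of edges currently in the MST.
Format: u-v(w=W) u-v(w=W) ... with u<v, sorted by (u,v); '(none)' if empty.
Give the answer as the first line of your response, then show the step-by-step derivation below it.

0-2(w=11) 2-4(w=13)

step 1: add edge 0-2 (w=11); MST = {0-2(w=11)}
step 2: add edge 2-4 (w=13); MST = {0-2(w=11) 2-4(w=13)}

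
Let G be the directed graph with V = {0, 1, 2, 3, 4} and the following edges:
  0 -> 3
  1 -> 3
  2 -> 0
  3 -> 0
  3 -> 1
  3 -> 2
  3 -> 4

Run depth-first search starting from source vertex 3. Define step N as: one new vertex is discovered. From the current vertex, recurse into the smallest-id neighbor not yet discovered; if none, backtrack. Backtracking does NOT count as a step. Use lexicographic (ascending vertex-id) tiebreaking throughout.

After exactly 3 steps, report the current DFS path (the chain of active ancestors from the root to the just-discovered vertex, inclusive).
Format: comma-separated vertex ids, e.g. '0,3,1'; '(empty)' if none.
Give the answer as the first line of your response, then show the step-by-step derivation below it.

3,1

step 1: discover 3; path=3; order=3
step 2: discover 0; path=3>0; order=3,0
step 3: discover 1; path=3>1; order=3,0,1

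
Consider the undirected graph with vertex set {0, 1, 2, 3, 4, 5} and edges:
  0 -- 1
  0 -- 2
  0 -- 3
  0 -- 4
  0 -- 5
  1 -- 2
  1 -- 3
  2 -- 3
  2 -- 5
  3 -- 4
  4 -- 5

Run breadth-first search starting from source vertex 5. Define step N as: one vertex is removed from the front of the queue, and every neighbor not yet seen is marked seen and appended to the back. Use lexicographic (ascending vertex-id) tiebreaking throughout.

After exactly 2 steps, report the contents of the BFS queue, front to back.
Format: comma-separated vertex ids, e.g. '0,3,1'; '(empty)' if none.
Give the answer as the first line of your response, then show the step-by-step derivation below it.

2,4,1,3

step 1: dequeue 5; queue=[0,2,4]; order=5
step 2: dequeue 0; queue=[2,4,1,3]; order=5,0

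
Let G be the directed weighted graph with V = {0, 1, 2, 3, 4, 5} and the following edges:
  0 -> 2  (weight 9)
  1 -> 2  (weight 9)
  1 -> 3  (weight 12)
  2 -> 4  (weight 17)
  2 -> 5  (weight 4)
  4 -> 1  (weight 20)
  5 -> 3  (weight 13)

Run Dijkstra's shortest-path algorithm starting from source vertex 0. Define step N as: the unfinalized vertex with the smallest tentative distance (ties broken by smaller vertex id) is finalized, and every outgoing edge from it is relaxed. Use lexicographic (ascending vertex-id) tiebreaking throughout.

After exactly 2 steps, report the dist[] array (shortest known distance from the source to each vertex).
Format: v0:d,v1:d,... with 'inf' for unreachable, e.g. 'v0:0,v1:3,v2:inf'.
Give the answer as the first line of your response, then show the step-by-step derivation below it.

v0:0,v1:inf,v2:9,v3:inf,v4:26,v5:13

step 1: dist = v0:0,v1:inf,v2:9,v3:inf,v4:inf,v5:inf
step 2: dist = v0:0,v1:inf,v2:9,v3:inf,v4:26,v5:13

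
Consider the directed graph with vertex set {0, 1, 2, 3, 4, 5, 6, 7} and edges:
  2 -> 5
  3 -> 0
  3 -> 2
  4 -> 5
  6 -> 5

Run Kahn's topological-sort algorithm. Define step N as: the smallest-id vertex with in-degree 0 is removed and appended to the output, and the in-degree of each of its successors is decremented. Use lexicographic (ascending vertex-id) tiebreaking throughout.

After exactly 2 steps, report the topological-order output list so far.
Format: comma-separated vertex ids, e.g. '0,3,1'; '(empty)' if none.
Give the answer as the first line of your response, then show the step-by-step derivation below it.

1,3

step 1: output 1; order=[1]; indeg=(1,0,1,0,0,3,0,0)
step 2: output 3; order=[1,3]; indeg=(0,0,0,0,0,3,0,0)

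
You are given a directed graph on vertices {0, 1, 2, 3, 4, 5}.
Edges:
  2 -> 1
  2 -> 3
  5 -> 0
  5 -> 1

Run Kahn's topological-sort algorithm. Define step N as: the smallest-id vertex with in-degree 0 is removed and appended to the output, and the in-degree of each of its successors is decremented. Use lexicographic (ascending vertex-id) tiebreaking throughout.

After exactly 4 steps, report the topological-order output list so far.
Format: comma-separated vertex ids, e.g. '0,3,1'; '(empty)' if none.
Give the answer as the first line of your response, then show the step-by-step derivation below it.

2,3,4,5

step 1: output 2; order=[2]; indeg=(1,1,0,0,0,0)
step 2: output 3; order=[2,3]; indeg=(1,1,0,0,0,0)
step 3: output 4; order=[2,3,4]; indeg=(1,1,0,0,0,0)
step 4: output 5; order=[2,3,4,5]; indeg=(0,0,0,0,0,0)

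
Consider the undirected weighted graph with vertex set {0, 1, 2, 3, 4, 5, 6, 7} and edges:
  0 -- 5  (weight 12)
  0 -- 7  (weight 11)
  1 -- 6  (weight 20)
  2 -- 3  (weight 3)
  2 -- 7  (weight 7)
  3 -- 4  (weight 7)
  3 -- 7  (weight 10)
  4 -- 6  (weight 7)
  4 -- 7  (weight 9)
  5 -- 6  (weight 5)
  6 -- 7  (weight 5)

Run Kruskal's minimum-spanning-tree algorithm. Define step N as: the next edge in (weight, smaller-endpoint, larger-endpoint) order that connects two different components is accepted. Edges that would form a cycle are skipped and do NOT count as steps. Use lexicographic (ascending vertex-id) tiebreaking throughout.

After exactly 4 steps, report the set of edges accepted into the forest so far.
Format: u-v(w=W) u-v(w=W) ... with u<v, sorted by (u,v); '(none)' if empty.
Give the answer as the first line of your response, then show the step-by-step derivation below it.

2-3(w=3) 2-7(w=7) 5-6(w=5) 6-7(w=5)

step 1: add edge 2-3 (w=3); MST = {2-3(w=3)}
step 2: add edge 5-6 (w=5); MST = {2-3(w=3) 5-6(w=5)}
step 3: add edge 6-7 (w=5); MST = {2-3(w=3) 5-6(w=5) 6-7(w=5)}
step 4: add edge 2-7 (w=7); MST = {2-3(w=3) 2-7(w=7) 5-6(w=5) 6-7(w=5)}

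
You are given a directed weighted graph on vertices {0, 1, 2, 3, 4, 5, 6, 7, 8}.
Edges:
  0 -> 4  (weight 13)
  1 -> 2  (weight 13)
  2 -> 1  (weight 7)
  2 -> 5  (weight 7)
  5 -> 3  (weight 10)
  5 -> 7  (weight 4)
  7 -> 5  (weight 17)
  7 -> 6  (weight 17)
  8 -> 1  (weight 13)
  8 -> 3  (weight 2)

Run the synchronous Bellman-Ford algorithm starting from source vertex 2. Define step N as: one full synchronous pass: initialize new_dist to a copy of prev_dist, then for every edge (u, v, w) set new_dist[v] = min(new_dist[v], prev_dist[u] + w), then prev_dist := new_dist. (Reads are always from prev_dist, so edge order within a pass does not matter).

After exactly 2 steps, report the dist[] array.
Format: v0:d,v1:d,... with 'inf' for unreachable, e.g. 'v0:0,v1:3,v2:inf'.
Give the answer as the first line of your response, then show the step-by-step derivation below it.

v0:inf,v1:7,v2:0,v3:17,v4:inf,v5:7,v6:inf,v7:11,v8:inf

step 1: dist = v0:inf,v1:7,v2:0,v3:inf,v4:inf,v5:7,v6:inf,v7:inf,v8:inf
step 2: dist = v0:inf,v1:7,v2:0,v3:17,v4:inf,v5:7,v6:inf,v7:11,v8:inf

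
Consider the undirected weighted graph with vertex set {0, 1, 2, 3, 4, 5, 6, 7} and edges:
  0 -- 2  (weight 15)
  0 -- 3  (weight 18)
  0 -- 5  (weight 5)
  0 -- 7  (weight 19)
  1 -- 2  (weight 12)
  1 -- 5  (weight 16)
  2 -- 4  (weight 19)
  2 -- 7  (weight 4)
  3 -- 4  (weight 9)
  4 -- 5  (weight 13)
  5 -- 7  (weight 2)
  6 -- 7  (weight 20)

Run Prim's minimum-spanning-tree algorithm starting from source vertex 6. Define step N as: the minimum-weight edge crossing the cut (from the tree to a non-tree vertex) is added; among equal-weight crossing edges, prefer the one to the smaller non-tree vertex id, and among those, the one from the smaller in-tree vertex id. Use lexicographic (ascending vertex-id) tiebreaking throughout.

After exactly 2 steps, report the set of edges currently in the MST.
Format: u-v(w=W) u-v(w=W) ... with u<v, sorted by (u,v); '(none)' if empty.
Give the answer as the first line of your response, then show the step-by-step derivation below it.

5-7(w=2) 6-7(w=20)

step 1: add edge 6-7 (w=20); MST = {6-7(w=20)}
step 2: add edge 5-7 (w=2); MST = {5-7(w=2) 6-7(w=20)}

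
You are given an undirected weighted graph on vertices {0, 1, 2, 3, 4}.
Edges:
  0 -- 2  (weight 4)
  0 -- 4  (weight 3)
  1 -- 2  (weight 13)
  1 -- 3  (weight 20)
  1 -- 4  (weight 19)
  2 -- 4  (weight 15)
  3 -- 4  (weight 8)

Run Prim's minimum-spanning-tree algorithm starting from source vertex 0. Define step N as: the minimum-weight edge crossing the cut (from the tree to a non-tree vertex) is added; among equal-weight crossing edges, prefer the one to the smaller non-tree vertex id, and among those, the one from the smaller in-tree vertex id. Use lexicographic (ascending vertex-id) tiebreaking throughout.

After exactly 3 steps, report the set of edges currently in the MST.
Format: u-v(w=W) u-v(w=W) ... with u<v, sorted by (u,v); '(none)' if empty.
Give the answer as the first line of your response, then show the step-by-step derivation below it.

0-2(w=4) 0-4(w=3) 3-4(w=8)

step 1: add edge 0-4 (w=3); MST = {0-4(w=3)}
step 2: add edge 0-2 (w=4); MST = {0-2(w=4) 0-4(w=3)}
step 3: add edge 3-4 (w=8); MST = {0-2(w=4) 0-4(w=3) 3-4(w=8)}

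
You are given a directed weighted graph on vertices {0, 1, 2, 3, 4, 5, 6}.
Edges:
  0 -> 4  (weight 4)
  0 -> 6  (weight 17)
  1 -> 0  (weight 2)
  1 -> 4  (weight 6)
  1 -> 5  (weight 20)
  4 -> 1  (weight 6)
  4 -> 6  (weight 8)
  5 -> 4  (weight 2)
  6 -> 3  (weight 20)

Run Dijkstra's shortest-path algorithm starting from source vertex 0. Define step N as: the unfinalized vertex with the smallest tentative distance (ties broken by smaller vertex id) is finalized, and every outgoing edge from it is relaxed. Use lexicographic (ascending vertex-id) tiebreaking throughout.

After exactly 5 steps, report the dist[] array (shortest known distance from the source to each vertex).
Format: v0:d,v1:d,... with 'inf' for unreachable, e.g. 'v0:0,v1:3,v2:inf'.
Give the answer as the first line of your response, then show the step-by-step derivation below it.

v0:0,v1:10,v2:inf,v3:32,v4:4,v5:30,v6:12

step 1: dist = v0:0,v1:inf,v2:inf,v3:inf,v4:4,v5:inf,v6:17
step 2: dist = v0:0,v1:10,v2:inf,v3:inf,v4:4,v5:inf,v6:12
step 3: dist = v0:0,v1:10,v2:inf,v3:inf,v4:4,v5:30,v6:12
step 4: dist = v0:0,v1:10,v2:inf,v3:32,v4:4,v5:30,v6:12
step 5: dist = v0:0,v1:10,v2:inf,v3:32,v4:4,v5:30,v6:12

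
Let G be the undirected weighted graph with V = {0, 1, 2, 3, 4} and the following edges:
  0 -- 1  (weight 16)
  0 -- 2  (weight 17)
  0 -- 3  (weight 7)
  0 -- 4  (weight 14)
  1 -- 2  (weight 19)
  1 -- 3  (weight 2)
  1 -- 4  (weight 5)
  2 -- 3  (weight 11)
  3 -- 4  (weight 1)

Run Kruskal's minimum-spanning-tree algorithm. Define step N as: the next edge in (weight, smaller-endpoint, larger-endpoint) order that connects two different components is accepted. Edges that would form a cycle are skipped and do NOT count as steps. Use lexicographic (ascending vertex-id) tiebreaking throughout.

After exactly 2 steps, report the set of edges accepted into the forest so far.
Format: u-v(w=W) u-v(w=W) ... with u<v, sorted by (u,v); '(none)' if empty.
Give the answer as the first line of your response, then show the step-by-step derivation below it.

1-3(w=2) 3-4(w=1)

step 1: add edge 3-4 (w=1); MST = {3-4(w=1)}
step 2: add edge 1-3 (w=2); MST = {1-3(w=2) 3-4(w=1)}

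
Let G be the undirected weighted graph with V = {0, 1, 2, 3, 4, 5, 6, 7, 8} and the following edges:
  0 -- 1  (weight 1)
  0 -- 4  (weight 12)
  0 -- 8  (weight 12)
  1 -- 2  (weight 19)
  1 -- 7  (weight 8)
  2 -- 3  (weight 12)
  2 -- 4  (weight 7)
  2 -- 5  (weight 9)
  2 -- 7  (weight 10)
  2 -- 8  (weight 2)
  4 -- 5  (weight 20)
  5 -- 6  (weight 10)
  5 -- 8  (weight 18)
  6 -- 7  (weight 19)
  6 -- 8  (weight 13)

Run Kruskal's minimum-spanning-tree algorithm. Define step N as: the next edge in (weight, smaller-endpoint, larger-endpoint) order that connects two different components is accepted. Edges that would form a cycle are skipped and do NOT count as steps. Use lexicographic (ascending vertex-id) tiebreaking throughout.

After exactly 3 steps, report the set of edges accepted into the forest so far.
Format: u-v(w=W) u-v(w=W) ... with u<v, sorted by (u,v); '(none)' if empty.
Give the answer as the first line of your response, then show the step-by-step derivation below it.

0-1(w=1) 2-4(w=7) 2-8(w=2)

step 1: add edge 0-1 (w=1); MST = {0-1(w=1)}
step 2: add edge 2-8 (w=2); MST = {0-1(w=1) 2-8(w=2)}
step 3: add edge 2-4 (w=7); MST = {0-1(w=1) 2-4(w=7) 2-8(w=2)}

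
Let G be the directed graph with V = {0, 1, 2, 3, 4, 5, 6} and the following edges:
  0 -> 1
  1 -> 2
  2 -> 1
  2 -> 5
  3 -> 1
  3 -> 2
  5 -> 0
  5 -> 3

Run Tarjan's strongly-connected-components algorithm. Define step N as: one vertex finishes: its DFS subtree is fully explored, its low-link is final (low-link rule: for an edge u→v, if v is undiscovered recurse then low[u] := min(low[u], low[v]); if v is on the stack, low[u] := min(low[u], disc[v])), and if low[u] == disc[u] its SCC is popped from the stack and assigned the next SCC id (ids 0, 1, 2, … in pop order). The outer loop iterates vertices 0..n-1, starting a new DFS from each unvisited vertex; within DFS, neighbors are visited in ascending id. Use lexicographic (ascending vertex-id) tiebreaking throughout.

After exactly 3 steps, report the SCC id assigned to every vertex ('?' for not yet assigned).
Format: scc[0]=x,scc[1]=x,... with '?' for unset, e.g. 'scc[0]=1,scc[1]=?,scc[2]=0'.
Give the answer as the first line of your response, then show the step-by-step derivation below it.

scc[0]=?,scc[1]=?,scc[2]=?,scc[3]=?,scc[4]=?,scc[5]=?,scc[6]=?

step 1: low=(low[0]=0,low[1]=1,low[2]=1,low[3]=1,low[4]=?,low[5]=0,low[6]=?); scc=(scc[0]=?,scc[1]=?,scc[2]=?,scc[3]=?,scc[4]=?,scc[5]=?,scc[6]=?)
step 2: low=(low[0]=0,low[1]=1,low[2]=1,low[3]=1,low[4]=?,low[5]=0,low[6]=?); scc=(scc[0]=?,scc[1]=?,scc[2]=?,scc[3]=?,scc[4]=?,scc[5]=?,scc[6]=?)
step 3: low=(low[0]=0,low[1]=1,low[2]=0,low[3]=1,low[4]=?,low[5]=0,low[6]=?); scc=(scc[0]=?,scc[1]=?,scc[2]=?,scc[3]=?,scc[4]=?,scc[5]=?,scc[6]=?)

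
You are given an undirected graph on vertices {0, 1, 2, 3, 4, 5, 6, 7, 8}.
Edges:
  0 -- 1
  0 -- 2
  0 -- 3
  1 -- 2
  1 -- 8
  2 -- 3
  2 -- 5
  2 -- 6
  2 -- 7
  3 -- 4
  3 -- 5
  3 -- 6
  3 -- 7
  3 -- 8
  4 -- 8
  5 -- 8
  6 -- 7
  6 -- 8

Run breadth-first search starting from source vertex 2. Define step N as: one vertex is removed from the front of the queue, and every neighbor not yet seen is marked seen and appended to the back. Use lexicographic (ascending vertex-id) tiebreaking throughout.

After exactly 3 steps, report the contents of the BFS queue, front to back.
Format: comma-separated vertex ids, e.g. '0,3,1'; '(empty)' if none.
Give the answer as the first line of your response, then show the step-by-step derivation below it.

3,5,6,7,8

step 1: dequeue 2; queue=[0,1,3,5,6,7]; order=2
step 2: dequeue 0; queue=[1,3,5,6,7]; order=2,0
step 3: dequeue 1; queue=[3,5,6,7,8]; order=2,0,1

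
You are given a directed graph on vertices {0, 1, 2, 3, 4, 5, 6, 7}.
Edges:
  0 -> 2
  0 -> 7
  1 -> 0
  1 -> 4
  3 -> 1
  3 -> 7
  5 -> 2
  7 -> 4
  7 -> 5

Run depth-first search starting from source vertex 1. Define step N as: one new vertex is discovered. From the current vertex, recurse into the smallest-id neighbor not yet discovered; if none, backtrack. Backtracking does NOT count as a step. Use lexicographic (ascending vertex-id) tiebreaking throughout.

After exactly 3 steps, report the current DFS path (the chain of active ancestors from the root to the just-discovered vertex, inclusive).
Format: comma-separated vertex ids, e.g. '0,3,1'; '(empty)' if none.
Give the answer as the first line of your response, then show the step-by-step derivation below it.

1,0,2

step 1: discover 1; path=1; order=1
step 2: discover 0; path=1>0; order=1,0
step 3: discover 2; path=1>0>2; order=1,0,2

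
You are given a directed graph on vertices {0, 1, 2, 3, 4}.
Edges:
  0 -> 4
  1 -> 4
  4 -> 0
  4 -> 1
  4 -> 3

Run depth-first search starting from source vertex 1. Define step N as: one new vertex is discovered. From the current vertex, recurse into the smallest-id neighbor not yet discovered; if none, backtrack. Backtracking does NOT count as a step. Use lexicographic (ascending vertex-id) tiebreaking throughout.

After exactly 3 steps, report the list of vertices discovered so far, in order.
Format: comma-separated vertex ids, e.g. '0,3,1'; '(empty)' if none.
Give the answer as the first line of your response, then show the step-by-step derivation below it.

1,4,0

step 1: discover 1; path=1; order=1
step 2: discover 4; path=1>4; order=1,4
step 3: discover 0; path=1>4>0; order=1,4,0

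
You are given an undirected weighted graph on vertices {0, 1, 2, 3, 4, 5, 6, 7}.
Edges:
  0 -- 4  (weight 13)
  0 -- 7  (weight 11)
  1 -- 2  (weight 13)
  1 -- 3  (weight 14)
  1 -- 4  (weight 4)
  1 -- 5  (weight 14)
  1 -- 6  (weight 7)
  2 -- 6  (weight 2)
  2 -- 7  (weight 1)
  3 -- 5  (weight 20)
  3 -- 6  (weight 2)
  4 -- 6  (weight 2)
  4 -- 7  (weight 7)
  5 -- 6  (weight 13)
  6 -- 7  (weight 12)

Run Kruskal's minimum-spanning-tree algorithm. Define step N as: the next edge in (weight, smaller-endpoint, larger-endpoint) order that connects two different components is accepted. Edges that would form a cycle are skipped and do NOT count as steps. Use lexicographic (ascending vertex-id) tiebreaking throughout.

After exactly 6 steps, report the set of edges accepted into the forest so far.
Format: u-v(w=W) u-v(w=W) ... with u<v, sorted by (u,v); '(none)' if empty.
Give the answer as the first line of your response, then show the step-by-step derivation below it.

0-7(w=11) 1-4(w=4) 2-6(w=2) 2-7(w=1) 3-6(w=2) 4-6(w=2)

step 1: add edge 2-7 (w=1); MST = {2-7(w=1)}
step 2: add edge 2-6 (w=2); MST = {2-6(w=2) 2-7(w=1)}
step 3: add edge 3-6 (w=2); MST = {2-6(w=2) 2-7(w=1) 3-6(w=2)}
step 4: add edge 4-6 (w=2); MST = {2-6(w=2) 2-7(w=1) 3-6(w=2) 4-6(w=2)}
step 5: add edge 1-4 (w=4); MST = {1-4(w=4) 2-6(w=2) 2-7(w=1) 3-6(w=2) 4-6(w=2)}
step 6: add edge 0-7 (w=11); MST = {0-7(w=11) 1-4(w=4) 2-6(w=2) 2-7(w=1) 3-6(w=2) 4-6(w=2)}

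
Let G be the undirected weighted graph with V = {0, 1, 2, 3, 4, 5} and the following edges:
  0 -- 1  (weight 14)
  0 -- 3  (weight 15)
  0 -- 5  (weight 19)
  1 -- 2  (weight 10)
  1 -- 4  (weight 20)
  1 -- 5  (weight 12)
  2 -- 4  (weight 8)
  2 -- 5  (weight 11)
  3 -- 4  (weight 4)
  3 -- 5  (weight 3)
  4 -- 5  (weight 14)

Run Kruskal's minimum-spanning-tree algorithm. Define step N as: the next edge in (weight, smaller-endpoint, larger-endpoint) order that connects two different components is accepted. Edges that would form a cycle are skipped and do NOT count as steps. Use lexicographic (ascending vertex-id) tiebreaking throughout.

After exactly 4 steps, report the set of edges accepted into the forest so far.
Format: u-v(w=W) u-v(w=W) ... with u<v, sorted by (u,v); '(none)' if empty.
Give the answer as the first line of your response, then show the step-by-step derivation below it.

1-2(w=10) 2-4(w=8) 3-4(w=4) 3-5(w=3)

step 1: add edge 3-5 (w=3); MST = {3-5(w=3)}
step 2: add edge 3-4 (w=4); MST = {3-4(w=4) 3-5(w=3)}
step 3: add edge 2-4 (w=8); MST = {2-4(w=8) 3-4(w=4) 3-5(w=3)}
step 4: add edge 1-2 (w=10); MST = {1-2(w=10) 2-4(w=8) 3-4(w=4) 3-5(w=3)}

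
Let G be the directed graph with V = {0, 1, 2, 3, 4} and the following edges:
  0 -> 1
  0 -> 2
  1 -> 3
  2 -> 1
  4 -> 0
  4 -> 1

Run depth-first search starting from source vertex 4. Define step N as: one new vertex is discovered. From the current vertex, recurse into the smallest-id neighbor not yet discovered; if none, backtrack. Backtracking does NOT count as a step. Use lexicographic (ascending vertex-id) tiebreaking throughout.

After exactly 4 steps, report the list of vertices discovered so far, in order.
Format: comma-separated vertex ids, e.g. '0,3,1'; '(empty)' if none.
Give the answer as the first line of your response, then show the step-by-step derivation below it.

4,0,1,3

step 1: discover 4; path=4; order=4
step 2: discover 0; path=4>0; order=4,0
step 3: discover 1; path=4>0>1; order=4,0,1
step 4: discover 3; path=4>0>1>3; order=4,0,1,3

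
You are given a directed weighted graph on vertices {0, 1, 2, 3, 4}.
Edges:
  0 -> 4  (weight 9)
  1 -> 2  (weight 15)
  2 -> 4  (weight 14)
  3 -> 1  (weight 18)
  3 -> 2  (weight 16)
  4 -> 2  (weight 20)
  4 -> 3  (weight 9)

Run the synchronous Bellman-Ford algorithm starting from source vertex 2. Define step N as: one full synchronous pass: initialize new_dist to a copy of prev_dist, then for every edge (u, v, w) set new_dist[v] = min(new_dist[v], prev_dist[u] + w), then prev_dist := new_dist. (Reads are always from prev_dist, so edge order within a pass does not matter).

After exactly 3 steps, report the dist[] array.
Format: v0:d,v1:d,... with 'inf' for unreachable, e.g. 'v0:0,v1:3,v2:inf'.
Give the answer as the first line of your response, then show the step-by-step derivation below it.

v0:inf,v1:41,v2:0,v3:23,v4:14

step 1: dist = v0:inf,v1:inf,v2:0,v3:inf,v4:14
step 2: dist = v0:inf,v1:inf,v2:0,v3:23,v4:14
step 3: dist = v0:inf,v1:41,v2:0,v3:23,v4:14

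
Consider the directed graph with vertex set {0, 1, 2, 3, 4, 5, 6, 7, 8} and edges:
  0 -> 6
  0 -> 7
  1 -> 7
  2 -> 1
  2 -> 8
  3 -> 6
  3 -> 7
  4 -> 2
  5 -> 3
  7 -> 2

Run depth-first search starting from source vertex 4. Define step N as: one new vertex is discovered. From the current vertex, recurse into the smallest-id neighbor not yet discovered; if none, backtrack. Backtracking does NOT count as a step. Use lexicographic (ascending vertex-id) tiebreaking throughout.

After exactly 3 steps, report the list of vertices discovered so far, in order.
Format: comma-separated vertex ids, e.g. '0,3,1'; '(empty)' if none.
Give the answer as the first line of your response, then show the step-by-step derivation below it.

4,2,1

step 1: discover 4; path=4; order=4
step 2: discover 2; path=4>2; order=4,2
step 3: discover 1; path=4>2>1; order=4,2,1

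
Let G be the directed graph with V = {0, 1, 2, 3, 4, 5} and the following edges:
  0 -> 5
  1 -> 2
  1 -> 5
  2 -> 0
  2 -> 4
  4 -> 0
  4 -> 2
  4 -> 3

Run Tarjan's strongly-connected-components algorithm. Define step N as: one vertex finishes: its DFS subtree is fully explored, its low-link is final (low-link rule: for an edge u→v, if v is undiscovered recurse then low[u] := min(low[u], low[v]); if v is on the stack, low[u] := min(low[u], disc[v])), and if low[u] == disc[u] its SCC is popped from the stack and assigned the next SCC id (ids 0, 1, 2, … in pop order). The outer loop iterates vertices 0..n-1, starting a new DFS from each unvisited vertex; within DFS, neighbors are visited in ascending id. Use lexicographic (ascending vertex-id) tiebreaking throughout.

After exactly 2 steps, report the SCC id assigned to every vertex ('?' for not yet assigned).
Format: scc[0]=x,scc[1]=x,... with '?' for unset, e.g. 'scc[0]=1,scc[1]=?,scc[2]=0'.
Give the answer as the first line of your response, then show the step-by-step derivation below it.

scc[0]=1,scc[1]=?,scc[2]=?,scc[3]=?,scc[4]=?,scc[5]=0

step 1: low=(low[0]=0,low[1]=?,low[2]=?,low[3]=?,low[4]=?,low[5]=1); scc=(scc[0]=?,scc[1]=?,scc[2]=?,scc[3]=?,scc[4]=?,scc[5]=0)
step 2: low=(low[0]=0,low[1]=?,low[2]=?,low[3]=?,low[4]=?,low[5]=1); scc=(scc[0]=1,scc[1]=?,scc[2]=?,scc[3]=?,scc[4]=?,scc[5]=0)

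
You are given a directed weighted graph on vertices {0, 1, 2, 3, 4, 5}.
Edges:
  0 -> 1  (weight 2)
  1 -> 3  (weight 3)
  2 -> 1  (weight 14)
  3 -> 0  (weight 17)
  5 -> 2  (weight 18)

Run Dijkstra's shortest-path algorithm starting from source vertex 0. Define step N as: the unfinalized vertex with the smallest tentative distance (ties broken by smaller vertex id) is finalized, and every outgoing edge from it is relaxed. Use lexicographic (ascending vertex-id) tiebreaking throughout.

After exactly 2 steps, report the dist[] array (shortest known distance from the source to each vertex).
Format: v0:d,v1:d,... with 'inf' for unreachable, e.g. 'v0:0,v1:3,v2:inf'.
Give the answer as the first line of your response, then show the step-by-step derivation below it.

v0:0,v1:2,v2:inf,v3:5,v4:inf,v5:inf

step 1: dist = v0:0,v1:2,v2:inf,v3:inf,v4:inf,v5:inf
step 2: dist = v0:0,v1:2,v2:inf,v3:5,v4:inf,v5:inf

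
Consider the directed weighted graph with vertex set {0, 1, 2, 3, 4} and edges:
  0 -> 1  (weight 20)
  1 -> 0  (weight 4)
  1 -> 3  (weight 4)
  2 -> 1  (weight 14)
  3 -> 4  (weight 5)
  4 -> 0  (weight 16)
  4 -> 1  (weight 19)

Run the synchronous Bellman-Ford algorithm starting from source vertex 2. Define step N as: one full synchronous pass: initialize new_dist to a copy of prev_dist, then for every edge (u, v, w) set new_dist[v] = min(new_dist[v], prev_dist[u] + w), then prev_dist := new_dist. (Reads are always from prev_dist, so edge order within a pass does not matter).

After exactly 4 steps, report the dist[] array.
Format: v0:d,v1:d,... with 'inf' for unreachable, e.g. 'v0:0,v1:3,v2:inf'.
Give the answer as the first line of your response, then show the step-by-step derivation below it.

v0:18,v1:14,v2:0,v3:18,v4:23

step 1: dist = v0:inf,v1:14,v2:0,v3:inf,v4:inf
step 2: dist = v0:18,v1:14,v2:0,v3:18,v4:inf
step 3: dist = v0:18,v1:14,v2:0,v3:18,v4:23
step 4: dist = v0:18,v1:14,v2:0,v3:18,v4:23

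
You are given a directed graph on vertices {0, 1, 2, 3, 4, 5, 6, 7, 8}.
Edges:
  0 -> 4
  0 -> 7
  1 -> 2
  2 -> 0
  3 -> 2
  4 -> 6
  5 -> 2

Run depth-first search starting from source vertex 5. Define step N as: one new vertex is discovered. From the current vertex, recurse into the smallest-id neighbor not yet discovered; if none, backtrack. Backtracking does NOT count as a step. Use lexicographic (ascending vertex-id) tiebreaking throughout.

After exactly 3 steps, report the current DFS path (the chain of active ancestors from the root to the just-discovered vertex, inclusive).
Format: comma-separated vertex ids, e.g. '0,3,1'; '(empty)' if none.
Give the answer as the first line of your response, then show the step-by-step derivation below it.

5,2,0

step 1: discover 5; path=5; order=5
step 2: discover 2; path=5>2; order=5,2
step 3: discover 0; path=5>2>0; order=5,2,0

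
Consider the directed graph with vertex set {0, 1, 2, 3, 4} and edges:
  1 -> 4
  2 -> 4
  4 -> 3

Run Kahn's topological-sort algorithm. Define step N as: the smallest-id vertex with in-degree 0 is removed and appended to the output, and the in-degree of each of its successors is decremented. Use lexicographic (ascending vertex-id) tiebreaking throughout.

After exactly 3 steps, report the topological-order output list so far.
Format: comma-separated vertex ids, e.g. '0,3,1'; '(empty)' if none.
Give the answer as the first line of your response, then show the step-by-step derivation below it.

0,1,2

step 1: output 0; order=[0]; indeg=(0,0,0,1,2)
step 2: output 1; order=[0,1]; indeg=(0,0,0,1,1)
step 3: output 2; order=[0,1,2]; indeg=(0,0,0,1,0)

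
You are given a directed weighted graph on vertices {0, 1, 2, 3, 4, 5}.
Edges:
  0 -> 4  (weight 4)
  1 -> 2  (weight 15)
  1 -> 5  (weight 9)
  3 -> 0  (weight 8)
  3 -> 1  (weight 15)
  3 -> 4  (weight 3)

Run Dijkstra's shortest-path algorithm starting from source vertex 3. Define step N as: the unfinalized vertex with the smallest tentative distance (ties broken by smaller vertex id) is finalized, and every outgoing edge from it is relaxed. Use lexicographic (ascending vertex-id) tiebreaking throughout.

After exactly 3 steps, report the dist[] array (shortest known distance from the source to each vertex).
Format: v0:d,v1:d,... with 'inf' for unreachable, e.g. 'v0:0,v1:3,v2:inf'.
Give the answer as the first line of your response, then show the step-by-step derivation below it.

v0:8,v1:15,v2:inf,v3:0,v4:3,v5:inf

step 1: dist = v0:8,v1:15,v2:inf,v3:0,v4:3,v5:inf
step 2: dist = v0:8,v1:15,v2:inf,v3:0,v4:3,v5:inf
step 3: dist = v0:8,v1:15,v2:inf,v3:0,v4:3,v5:inf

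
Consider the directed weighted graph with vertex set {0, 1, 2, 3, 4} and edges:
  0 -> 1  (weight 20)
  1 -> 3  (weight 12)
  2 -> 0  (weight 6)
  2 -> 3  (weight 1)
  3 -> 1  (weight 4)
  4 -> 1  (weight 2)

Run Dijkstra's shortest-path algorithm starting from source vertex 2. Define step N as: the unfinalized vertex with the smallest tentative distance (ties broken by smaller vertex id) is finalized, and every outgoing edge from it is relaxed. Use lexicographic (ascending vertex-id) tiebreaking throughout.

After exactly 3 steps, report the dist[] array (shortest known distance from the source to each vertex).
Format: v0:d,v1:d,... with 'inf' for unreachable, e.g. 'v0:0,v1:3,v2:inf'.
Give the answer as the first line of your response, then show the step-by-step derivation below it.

v0:6,v1:5,v2:0,v3:1,v4:inf

step 1: dist = v0:6,v1:inf,v2:0,v3:1,v4:inf
step 2: dist = v0:6,v1:5,v2:0,v3:1,v4:inf
step 3: dist = v0:6,v1:5,v2:0,v3:1,v4:inf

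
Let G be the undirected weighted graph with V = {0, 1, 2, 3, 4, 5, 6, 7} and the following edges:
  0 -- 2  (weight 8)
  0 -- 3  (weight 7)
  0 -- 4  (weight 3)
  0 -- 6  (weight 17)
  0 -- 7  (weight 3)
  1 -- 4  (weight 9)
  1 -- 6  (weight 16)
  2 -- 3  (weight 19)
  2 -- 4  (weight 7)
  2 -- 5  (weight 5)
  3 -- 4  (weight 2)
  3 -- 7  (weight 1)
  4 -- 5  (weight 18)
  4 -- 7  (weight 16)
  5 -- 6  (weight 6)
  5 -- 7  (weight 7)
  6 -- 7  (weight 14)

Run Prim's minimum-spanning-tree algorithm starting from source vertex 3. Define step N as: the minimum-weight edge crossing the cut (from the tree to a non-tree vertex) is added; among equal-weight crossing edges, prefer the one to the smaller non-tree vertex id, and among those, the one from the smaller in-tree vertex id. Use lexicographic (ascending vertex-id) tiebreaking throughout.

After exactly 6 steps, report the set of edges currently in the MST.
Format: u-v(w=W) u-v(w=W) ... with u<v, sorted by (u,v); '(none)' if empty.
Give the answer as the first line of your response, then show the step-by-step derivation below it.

0-4(w=3) 2-4(w=7) 2-5(w=5) 3-4(w=2) 3-7(w=1) 5-6(w=6)

step 1: add edge 3-7 (w=1); MST = {3-7(w=1)}
step 2: add edge 3-4 (w=2); MST = {3-4(w=2) 3-7(w=1)}
step 3: add edge 0-4 (w=3); MST = {0-4(w=3) 3-4(w=2) 3-7(w=1)}
step 4: add edge 2-4 (w=7); MST = {0-4(w=3) 2-4(w=7) 3-4(w=2) 3-7(w=1)}
step 5: add edge 2-5 (w=5); MST = {0-4(w=3) 2-4(w=7) 2-5(w=5) 3-4(w=2) 3-7(w=1)}
step 6: add edge 5-6 (w=6); MST = {0-4(w=3) 2-4(w=7) 2-5(w=5) 3-4(w=2) 3-7(w=1) 5-6(w=6)}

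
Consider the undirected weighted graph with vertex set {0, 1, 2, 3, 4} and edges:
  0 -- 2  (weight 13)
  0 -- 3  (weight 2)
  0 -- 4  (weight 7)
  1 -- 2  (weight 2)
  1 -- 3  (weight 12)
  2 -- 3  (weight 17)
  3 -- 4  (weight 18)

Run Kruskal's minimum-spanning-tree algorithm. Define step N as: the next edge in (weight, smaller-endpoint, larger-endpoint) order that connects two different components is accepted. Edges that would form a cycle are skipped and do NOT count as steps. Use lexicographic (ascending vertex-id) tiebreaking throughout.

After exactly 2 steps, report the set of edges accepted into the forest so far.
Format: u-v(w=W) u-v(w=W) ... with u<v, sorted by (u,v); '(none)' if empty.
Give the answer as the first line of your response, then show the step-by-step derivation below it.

0-3(w=2) 1-2(w=2)

step 1: add edge 0-3 (w=2); MST = {0-3(w=2)}
step 2: add edge 1-2 (w=2); MST = {0-3(w=2) 1-2(w=2)}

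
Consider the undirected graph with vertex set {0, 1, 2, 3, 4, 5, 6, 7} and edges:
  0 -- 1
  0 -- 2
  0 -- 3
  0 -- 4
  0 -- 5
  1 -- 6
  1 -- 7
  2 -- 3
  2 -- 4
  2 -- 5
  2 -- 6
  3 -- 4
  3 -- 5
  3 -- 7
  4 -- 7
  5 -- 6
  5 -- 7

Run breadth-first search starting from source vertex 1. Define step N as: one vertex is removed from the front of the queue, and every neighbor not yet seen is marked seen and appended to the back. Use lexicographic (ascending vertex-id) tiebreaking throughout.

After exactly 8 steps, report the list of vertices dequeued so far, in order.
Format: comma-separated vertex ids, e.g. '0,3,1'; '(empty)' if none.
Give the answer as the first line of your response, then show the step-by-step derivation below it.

1,0,6,7,2,3,4,5

step 1: dequeue 1; queue=[0,6,7]; order=1
step 2: dequeue 0; queue=[6,7,2,3,4,5]; order=1,0
step 3: dequeue 6; queue=[7,2,3,4,5]; order=1,0,6
step 4: dequeue 7; queue=[2,3,4,5]; order=1,0,6,7
step 5: dequeue 2; queue=[3,4,5]; order=1,0,6,7,2
step 6: dequeue 3; queue=[4,5]; order=1,0,6,7,2,3
step 7: dequeue 4; queue=[5]; order=1,0,6,7,2,3,4
step 8: dequeue 5; queue=[(empty)]; order=1,0,6,7,2,3,4,5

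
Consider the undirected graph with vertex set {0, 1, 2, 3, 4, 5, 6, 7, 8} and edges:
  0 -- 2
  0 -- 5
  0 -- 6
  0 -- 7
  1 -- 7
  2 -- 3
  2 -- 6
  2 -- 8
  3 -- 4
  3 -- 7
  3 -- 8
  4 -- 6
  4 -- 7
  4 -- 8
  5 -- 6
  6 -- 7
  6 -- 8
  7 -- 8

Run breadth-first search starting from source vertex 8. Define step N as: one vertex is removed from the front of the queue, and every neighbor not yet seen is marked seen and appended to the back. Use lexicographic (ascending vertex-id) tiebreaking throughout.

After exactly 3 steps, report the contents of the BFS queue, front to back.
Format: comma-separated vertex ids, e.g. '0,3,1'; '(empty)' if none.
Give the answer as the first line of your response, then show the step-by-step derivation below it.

4,6,7,0

step 1: dequeue 8; queue=[2,3,4,6,7]; order=8
step 2: dequeue 2; queue=[3,4,6,7,0]; order=8,2
step 3: dequeue 3; queue=[4,6,7,0]; order=8,2,3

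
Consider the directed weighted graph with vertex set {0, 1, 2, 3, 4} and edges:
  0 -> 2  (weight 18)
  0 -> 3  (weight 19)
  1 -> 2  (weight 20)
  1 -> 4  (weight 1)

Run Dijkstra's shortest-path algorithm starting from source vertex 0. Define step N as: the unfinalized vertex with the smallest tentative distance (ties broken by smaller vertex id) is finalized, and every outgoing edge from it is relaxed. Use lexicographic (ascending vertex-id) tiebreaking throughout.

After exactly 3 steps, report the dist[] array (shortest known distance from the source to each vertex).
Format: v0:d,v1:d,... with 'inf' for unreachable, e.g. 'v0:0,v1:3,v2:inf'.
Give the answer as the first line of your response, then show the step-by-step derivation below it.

v0:0,v1:inf,v2:18,v3:19,v4:inf

step 1: dist = v0:0,v1:inf,v2:18,v3:19,v4:inf
step 2: dist = v0:0,v1:inf,v2:18,v3:19,v4:inf
step 3: dist = v0:0,v1:inf,v2:18,v3:19,v4:inf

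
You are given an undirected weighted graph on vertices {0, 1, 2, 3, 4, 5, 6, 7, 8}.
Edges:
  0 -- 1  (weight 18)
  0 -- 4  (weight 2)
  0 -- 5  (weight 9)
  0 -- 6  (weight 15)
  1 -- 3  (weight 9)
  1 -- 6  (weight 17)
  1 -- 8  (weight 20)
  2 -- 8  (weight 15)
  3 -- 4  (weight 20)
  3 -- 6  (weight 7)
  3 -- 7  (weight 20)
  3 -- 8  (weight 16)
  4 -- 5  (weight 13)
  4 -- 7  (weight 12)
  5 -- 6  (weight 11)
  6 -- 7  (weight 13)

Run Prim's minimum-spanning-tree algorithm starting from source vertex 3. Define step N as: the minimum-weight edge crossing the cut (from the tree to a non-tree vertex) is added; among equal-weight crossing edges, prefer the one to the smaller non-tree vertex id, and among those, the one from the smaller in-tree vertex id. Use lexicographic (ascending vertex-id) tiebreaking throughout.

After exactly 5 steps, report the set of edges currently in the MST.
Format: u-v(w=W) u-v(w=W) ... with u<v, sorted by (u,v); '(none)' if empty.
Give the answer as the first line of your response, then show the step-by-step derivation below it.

0-4(w=2) 0-5(w=9) 1-3(w=9) 3-6(w=7) 5-6(w=11)

step 1: add edge 3-6 (w=7); MST = {3-6(w=7)}
step 2: add edge 1-3 (w=9); MST = {1-3(w=9) 3-6(w=7)}
step 3: add edge 5-6 (w=11); MST = {1-3(w=9) 3-6(w=7) 5-6(w=11)}
step 4: add edge 0-5 (w=9); MST = {0-5(w=9) 1-3(w=9) 3-6(w=7) 5-6(w=11)}
step 5: add edge 0-4 (w=2); MST = {0-4(w=2) 0-5(w=9) 1-3(w=9) 3-6(w=7) 5-6(w=11)}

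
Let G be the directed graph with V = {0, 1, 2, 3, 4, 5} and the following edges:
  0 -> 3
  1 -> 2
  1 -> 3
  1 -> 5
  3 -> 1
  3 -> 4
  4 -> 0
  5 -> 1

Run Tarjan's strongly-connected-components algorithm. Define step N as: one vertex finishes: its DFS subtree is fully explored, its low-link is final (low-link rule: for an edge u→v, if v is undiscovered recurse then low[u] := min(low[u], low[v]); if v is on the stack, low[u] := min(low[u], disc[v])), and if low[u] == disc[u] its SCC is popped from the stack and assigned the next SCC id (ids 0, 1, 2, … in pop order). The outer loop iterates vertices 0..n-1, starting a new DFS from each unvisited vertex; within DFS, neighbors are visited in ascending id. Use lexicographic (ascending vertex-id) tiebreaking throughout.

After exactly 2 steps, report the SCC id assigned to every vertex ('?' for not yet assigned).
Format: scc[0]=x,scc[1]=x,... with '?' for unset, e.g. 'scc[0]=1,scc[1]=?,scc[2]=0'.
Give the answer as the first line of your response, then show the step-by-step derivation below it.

scc[0]=?,scc[1]=?,scc[2]=0,scc[3]=?,scc[4]=?,scc[5]=?

step 1: low=(low[0]=0,low[1]=2,low[2]=3,low[3]=1,low[4]=?,low[5]=?); scc=(scc[0]=?,scc[1]=?,scc[2]=0,scc[3]=?,scc[4]=?,scc[5]=?)
step 2: low=(low[0]=0,low[1]=1,low[2]=3,low[3]=1,low[4]=?,low[5]=2); scc=(scc[0]=?,scc[1]=?,scc[2]=0,scc[3]=?,scc[4]=?,scc[5]=?)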